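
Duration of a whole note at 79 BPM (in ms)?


Step by step:
One quarter-note beat = 60000 / BPM = 60000 / 79 ms
Whole note = 4 × quarter note
Duration = 4 × 60000 / 79 = 240000 / 79
= 3038.0 ms


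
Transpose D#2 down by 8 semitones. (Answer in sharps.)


D#2: chromatic position 3 in octave 2 → absolute = 2×12 + 3 = 27
Transpose down 8: 27 - 8 = 19
19 = 1×12 + 7 → G in octave 1
Result = G1


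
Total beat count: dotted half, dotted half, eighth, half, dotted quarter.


Working:
Beat values:
  dotted half = 3 beats
  dotted half = 3 beats
  eighth = 0.5 beats
  half = 2 beats
  dotted quarter = 1.5 beats
Sum = 3 + 3 + 0.5 + 2 + 1.5
= 10 beats


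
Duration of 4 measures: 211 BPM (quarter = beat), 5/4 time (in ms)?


Working:
Quarter-note beat duration = 60000 / 211 ms
Beats per measure (5/4) = 5
One measure = 5 × 60000 / 211 = 300000 / 211 ms
4 measures = 4 × 300000 / 211 = 1200000 / 211
= 5687.2 ms


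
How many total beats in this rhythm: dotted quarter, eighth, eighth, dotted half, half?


Step by step:
Beat values:
  dotted quarter = 1.5 beats
  eighth = 0.5 beats
  eighth = 0.5 beats
  dotted half = 3 beats
  half = 2 beats
Sum = 1.5 + 0.5 + 0.5 + 3 + 2
= 7.5 beats


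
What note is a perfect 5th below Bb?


Solution.
A 5th spans 5 letter names, so from B we land on E
A perfect 5th = 7 semitones below Bb
Spell E at that pitch: Eb
= Eb


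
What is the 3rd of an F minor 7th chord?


Minor 7th chord = root + minor 3rd + perfect 5th + minor 7th
Seventh chords stack in thirds, so the letter names are F-A-C-E
Root: F
Minor 3rd above F: Ab
Perfect 5th above F: C
Minor 7th above F: Eb
The 3rd = Ab


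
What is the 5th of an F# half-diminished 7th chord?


Step by step:
Half-diminished 7th chord = root + minor 3rd + diminished 5th + minor 7th
Seventh chords stack in thirds, so the letter names are F-A-C-E
Root: F#
Minor 3rd above F#: A
Diminished 5th above F#: C
Minor 7th above F#: E
The 5th = C


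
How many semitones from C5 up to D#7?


Step by step:
Absolute semitone position = octave×12 + chromatic position
C5: 5×12 + 0 = 60
D#7: 7×12 + 3 = 87
Difference = 87 - 60 = 27
= 27 semitones


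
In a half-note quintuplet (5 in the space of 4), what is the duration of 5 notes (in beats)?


Solution.
Quintuplet: 5 notes occupy the space of 4 half notes
Space = 4 × 2 = 8 beats
Each quintuplet note = 8 / 5 = 8/5 beats
5 notes = 5 × 8/5 = 8
= 8 beats


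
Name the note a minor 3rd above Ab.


Let's work it out.
A 3rd spans 3 letter names, so from A we land on C
A minor 3rd = 3 semitones above Ab
Spell C at that pitch: Cb
= Cb


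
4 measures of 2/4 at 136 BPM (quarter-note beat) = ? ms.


Quarter-note beat duration = 60000 / 136 ms
Beats per measure (2/4) = 2
One measure = 2 × 60000 / 136 = 120000 / 136 ms
4 measures = 4 × 120000 / 136 = 480000 / 136
= 3529.4 ms


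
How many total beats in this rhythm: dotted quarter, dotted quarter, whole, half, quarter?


Let's work it out.
Beat values:
  dotted quarter = 1.5 beats
  dotted quarter = 1.5 beats
  whole = 4 beats
  half = 2 beats
  quarter = 1 beat
Sum = 1.5 + 1.5 + 4 + 2 + 1
= 10 beats


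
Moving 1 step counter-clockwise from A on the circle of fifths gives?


Working:
Each counter-clockwise step moves down a perfect 5th (= up a perfect 4th)
From A: A → D
= D


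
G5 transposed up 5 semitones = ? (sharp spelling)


Working:
G5: chromatic position 7 in octave 5 → absolute = 5×12 + 7 = 67
Transpose up 5: 67 + 5 = 72
72 = 6×12 + 0 → C in octave 6
Result = C6


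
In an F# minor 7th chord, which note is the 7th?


Working:
Minor 7th chord = root + minor 3rd + perfect 5th + minor 7th
Seventh chords stack in thirds, so the letter names are F-A-C-E
Root: F#
Minor 3rd above F#: A
Perfect 5th above F#: C#
Minor 7th above F#: E
The 7th = E


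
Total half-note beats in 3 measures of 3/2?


Solution.
Time signature 3/2: the bottom number 2 means the half note gets one count
The top number 3 means 3 half-note beats per measure
Total = 3 × 3 measures
= 9 half-note beats


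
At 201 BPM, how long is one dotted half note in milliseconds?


Reasoning:
One quarter-note beat = 60000 / BPM = 60000 / 201 ms
Dotted half note = 3 × quarter note
Duration = 3 × 60000 / 201 = 180000 / 201
= 895.5 ms


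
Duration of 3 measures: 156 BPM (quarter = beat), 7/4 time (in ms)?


Let's work it out.
Quarter-note beat duration = 60000 / 156 ms
Beats per measure (7/4) = 7
One measure = 7 × 60000 / 156 = 420000 / 156 ms
3 measures = 3 × 420000 / 156 = 1260000 / 156
= 8076.9 ms


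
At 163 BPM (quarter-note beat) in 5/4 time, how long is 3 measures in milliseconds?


Let's work it out.
Quarter-note beat duration = 60000 / 163 ms
Beats per measure (5/4) = 5
One measure = 5 × 60000 / 163 = 300000 / 163 ms
3 measures = 3 × 300000 / 163 = 900000 / 163
= 5521.5 ms


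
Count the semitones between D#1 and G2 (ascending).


Absolute semitone position = octave×12 + chromatic position
D#1: 1×12 + 3 = 15
G2: 2×12 + 7 = 31
Difference = 31 - 15 = 16
= 16 semitones


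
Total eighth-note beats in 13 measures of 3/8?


Let's work it out.
Time signature 3/8: the bottom number 8 means the eighth note gets one count
The top number 3 means 3 eighth-note beats per measure
Total = 3 × 13 measures
= 39 eighth-note beats


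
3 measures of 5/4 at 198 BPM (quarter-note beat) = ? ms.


Solution.
Quarter-note beat duration = 60000 / 198 ms
Beats per measure (5/4) = 5
One measure = 5 × 60000 / 198 = 300000 / 198 ms
3 measures = 3 × 300000 / 198 = 900000 / 198
= 4545.5 ms


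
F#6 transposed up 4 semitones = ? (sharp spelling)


F#6: chromatic position 6 in octave 6 → absolute = 6×12 + 6 = 78
Transpose up 4: 78 + 4 = 82
82 = 6×12 + 10 → A# in octave 6
Result = A#6


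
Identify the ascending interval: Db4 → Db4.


Letter names: D → D spans 1 letter name → a unison
Semitones: Db4 → Db4 = 0 half-steps
A unison of 0 semitones is a perfect unison
= perfect unison


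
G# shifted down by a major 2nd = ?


major 2nd: 2 letter names, 2 semitones
Letter: G - 1 → F
Pitch: G# - 2 semitones, spelled as an F → F#
= F#


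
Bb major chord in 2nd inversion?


Root position: Bb D F
2nd inversion: move root and 3rd up an octave
Bass note: F
Notes (bottom to top) = F Bb D


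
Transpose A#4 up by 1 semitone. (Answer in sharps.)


A#4: chromatic position 10 in octave 4 → absolute = 4×12 + 10 = 58
Transpose up 1: 58 + 1 = 59
59 = 4×12 + 11 → B in octave 4
Result = B4


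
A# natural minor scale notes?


Natural minor scale pattern: W-H-W-W-H-W-W (2-1-2-2-1-2-2 semitones)
Starting from A#:
  A# + 2 semitones → B#
  B# + 1 semitone → C#
  C# + 2 semitones → D#
  D# + 2 semitones → E#
  E# + 1 semitone → F#
  F# + 2 semitones → G#
  G# + 2 semitones → A#
Scale = A# B# C# D# E# F# G#


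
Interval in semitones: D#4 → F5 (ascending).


Step by step:
Absolute semitone position = octave×12 + chromatic position
D#4: 4×12 + 3 = 51
F5: 5×12 + 5 = 65
Difference = 65 - 51 = 14
= 14 semitones


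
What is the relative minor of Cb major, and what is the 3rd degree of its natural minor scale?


Let's work it out.
The relative minor shares the major's key signature and starts on its 6th degree
6th degree = a major 6th above the tonic; a major 6th above Cb is Ab
→ relative minor of Cb major is Ab minor
Ab natural minor scale: Ab Bb Cb Db Eb Fb Gb
= Ab minor; 3rd degree = Cb


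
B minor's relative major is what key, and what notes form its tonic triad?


The relative major shares the key signature and is a minor 3rd above the minor tonic
A minor 3rd above B is D
→ relative major of B minor is D major
Tonic triad of D major = root + major 3rd + perfect 5th = D F# A
= D major; triad = D F# A


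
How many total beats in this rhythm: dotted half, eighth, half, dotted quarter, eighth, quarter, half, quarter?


Beat values:
  dotted half = 3 beats
  eighth = 0.5 beats
  half = 2 beats
  dotted quarter = 1.5 beats
  eighth = 0.5 beats
  quarter = 1 beat
  half = 2 beats
  quarter = 1 beat
Sum = 3 + 0.5 + 2 + 1.5 + 0.5 + 1 + 2 + 1
= 11.5 beats


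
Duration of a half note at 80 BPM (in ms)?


One quarter-note beat = 60000 / BPM = 60000 / 80 ms
Half note = 2 × quarter note
Duration = 2 × 60000 / 80 = 120000 / 80
= 1500.0 ms


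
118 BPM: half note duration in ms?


Step by step:
One quarter-note beat = 60000 / BPM = 60000 / 118 ms
Half note = 2 × quarter note
Duration = 2 × 60000 / 118 = 120000 / 118
= 1016.9 ms


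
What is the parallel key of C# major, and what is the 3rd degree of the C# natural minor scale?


Parallel keys share the same tonic but differ in mode
C# major → parallel is C# minor
C# natural minor scale: C# D# E F# G# A B
= C# minor; 3rd degree = E


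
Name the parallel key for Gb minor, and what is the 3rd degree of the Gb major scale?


Reasoning:
Parallel keys share the same tonic but differ in mode
Gb minor → parallel is Gb major
Gb major scale: Gb Ab Bb Cb Db Eb F
= Gb major; 3rd degree = Bb


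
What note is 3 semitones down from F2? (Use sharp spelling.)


F2: chromatic position 5 in octave 2 → absolute = 2×12 + 5 = 29
Transpose down 3: 29 - 3 = 26
26 = 2×12 + 2 → D in octave 2
Result = D2


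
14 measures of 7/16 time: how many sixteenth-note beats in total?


Let's work it out.
Time signature 7/16: the bottom number 16 means the sixteenth note gets one count
The top number 7 means 7 sixteenth-note beats per measure
Total = 7 × 14 measures
= 98 sixteenth-note beats


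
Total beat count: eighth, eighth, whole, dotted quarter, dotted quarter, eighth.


Let's work it out.
Beat values:
  eighth = 0.5 beats
  eighth = 0.5 beats
  whole = 4 beats
  dotted quarter = 1.5 beats
  dotted quarter = 1.5 beats
  eighth = 0.5 beats
Sum = 0.5 + 0.5 + 4 + 1.5 + 1.5 + 0.5
= 8.5 beats


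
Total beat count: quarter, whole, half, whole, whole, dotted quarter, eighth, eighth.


Beat values:
  quarter = 1 beat
  whole = 4 beats
  half = 2 beats
  whole = 4 beats
  whole = 4 beats
  dotted quarter = 1.5 beats
  eighth = 0.5 beats
  eighth = 0.5 beats
Sum = 1 + 4 + 2 + 4 + 4 + 1.5 + 0.5 + 0.5
= 17.5 beats


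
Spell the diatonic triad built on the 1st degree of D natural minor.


Reasoning:
D natural minor scale: D E F G A Bb C
Diatonic triad on degree 1 stacks scale notes 1, 3, 5: D F A
D→F = 3 semitones; D→A = 7 semitones → minor triad
= D F A (minor)


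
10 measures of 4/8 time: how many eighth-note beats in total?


Working:
Time signature 4/8: the bottom number 8 means the eighth note gets one count
The top number 4 means 4 eighth-note beats per measure
Total = 4 × 10 measures
= 40 eighth-note beats


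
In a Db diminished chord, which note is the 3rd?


Diminished triad = root + minor 3rd (3 semitones) + diminished 5th (6 semitones)
A triad on Db stacks thirds, so the chord tones use letter names D-F-A
Root: Db
Minor 3rd above Db: Fb
Diminished 5th above Db: Abb
The 3rd = Fb


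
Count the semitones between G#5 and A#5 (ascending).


Working:
Absolute semitone position = octave×12 + chromatic position
G#5: 5×12 + 8 = 68
A#5: 5×12 + 10 = 70
Difference = 70 - 68 = 2
= 2 semitones


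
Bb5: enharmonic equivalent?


Reasoning:
Enharmonic notes sound the same pitch but are spelled with different letter names
Bb and A# name the same pitch class
= A#5


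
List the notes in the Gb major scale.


Let's work it out.
Major scale pattern: W-W-H-W-W-W-H (2-2-1-2-2-2-1 semitones)
Starting from Gb:
  Gb + 2 semitones → Ab
  Ab + 2 semitones → Bb
  Bb + 1 semitone → Cb
  Cb + 2 semitones → Db
  Db + 2 semitones → Eb
  Eb + 2 semitones → F
  F + 1 semitone → Gb
Scale = Gb Ab Bb Cb Db Eb F


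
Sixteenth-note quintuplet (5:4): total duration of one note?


Let's work it out.
Quintuplet: 5 notes occupy the space of 4 sixteenth notes
Space = 4 × 1/4 = 1 beat
Each quintuplet note = 1 / 5 = 1/5 beats
= 1/5 beats


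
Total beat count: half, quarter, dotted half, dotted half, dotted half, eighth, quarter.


Reasoning:
Beat values:
  half = 2 beats
  quarter = 1 beat
  dotted half = 3 beats
  dotted half = 3 beats
  dotted half = 3 beats
  eighth = 0.5 beats
  quarter = 1 beat
Sum = 2 + 1 + 3 + 3 + 3 + 0.5 + 1
= 13.5 beats


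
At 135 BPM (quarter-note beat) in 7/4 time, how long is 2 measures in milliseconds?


Solution.
Quarter-note beat duration = 60000 / 135 ms
Beats per measure (7/4) = 7
One measure = 7 × 60000 / 135 = 420000 / 135 ms
2 measures = 2 × 420000 / 135 = 840000 / 135
= 6222.2 ms


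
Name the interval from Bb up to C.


Working:
Letter names: B → C spans 2 letter names → a 2nd
Semitones: Bb → C = 2 half-steps
A 2nd of 2 semitones is a major 2nd
= major 2nd


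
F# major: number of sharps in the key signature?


Working:
Sharp major keys follow the circle of fifths: C(0), G(1), D(2), A(3), E(4), B(5), F#(6), C#(7)
F# major has 6 sharps
Order of sharps: F# C# G# D# A# E# B# → first 6: F#, C#, G#, D#, A#, E#
= 6 sharps


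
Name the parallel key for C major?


Let's work it out.
Parallel keys share the same tonic but differ in mode
C major → parallel is C minor
= C minor


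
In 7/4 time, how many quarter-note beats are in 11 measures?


Solution.
Time signature 7/4: the bottom number 4 means the quarter note gets one count
The top number 7 means 7 quarter-note beats per measure
Total = 7 × 11 measures
= 77 quarter-note beats


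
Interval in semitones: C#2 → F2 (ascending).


Working:
Absolute semitone position = octave×12 + chromatic position
C#2: 2×12 + 1 = 25
F2: 2×12 + 5 = 29
Difference = 29 - 25 = 4
= 4 semitones


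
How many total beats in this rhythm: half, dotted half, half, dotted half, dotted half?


Let's work it out.
Beat values:
  half = 2 beats
  dotted half = 3 beats
  half = 2 beats
  dotted half = 3 beats
  dotted half = 3 beats
Sum = 2 + 3 + 2 + 3 + 3
= 13 beats


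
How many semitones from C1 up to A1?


Absolute semitone position = octave×12 + chromatic position
C1: 1×12 + 0 = 12
A1: 1×12 + 9 = 21
Difference = 21 - 12 = 9
= 9 semitones


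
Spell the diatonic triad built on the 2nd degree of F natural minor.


Working:
F natural minor scale: F G Ab Bb C Db Eb
Diatonic triad on degree 2 stacks scale notes 2, 4, 6: G Bb Db
G→Bb = 3 semitones; G→Db = 6 semitones → diminished triad
= G Bb Db (diminished)


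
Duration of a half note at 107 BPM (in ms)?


Step by step:
One quarter-note beat = 60000 / BPM = 60000 / 107 ms
Half note = 2 × quarter note
Duration = 2 × 60000 / 107 = 120000 / 107
= 1121.5 ms


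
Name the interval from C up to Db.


Reasoning:
Letter names: C → D spans 2 letter names → a 2nd
Semitones: C → Db = 1 half-step
A 2nd of 1 semitone is a minor 2nd
= minor 2nd


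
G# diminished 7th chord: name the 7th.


Step by step:
Diminished 7th chord = root + minor 3rd + diminished 5th + diminished 7th
Seventh chords stack in thirds, so the letter names are G-B-D-F
Root: G#
Minor 3rd above G#: B
Diminished 5th above G#: D
Diminished 7th above G#: F
The 7th = F


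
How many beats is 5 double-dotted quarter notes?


Reasoning:
Base quarter note = 1 beat
Dot 1 adds half the previous value: +1/2
Dot 2 adds half the previous value: +1/4
One double-dotted quarter = 1 + 1/2 + 1/4 = 7/4
5 of them = 5 × 7/4 = 35/4
= 35/4 beats


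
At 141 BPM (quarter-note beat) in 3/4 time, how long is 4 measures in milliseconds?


Reasoning:
Quarter-note beat duration = 60000 / 141 ms
Beats per measure (3/4) = 3
One measure = 3 × 60000 / 141 = 180000 / 141 ms
4 measures = 4 × 180000 / 141 = 720000 / 141
= 5106.4 ms


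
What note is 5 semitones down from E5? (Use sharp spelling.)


Reasoning:
E5: chromatic position 4 in octave 5 → absolute = 5×12 + 4 = 64
Transpose down 5: 64 - 5 = 59
59 = 4×12 + 11 → B in octave 4
Result = B4


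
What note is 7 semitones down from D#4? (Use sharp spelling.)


D#4: chromatic position 3 in octave 4 → absolute = 4×12 + 3 = 51
Transpose down 7: 51 - 7 = 44
44 = 3×12 + 8 → G# in octave 3
Result = G#3


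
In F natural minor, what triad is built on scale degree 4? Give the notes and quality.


Working:
F natural minor scale: F G Ab Bb C Db Eb
Diatonic triad on degree 4 stacks scale notes 4, 6, 1: Bb Db F
Bb→Db = 3 semitones; Bb→F = 7 semitones → minor triad
= Bb Db F (minor)


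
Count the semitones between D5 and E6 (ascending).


Working:
Absolute semitone position = octave×12 + chromatic position
D5: 5×12 + 2 = 62
E6: 6×12 + 4 = 76
Difference = 76 - 62 = 14
= 14 semitones


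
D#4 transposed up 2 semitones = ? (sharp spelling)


Step by step:
D#4: chromatic position 3 in octave 4 → absolute = 4×12 + 3 = 51
Transpose up 2: 51 + 2 = 53
53 = 4×12 + 5 → F in octave 4
Result = F4


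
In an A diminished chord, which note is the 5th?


Working:
Diminished triad = root + minor 3rd (3 semitones) + diminished 5th (6 semitones)
A triad on A stacks thirds, so the chord tones use letter names A-C-E
Root: A
Minor 3rd above A: C
Diminished 5th above A: Eb
The 5th = Eb


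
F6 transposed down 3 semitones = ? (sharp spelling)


Working:
F6: chromatic position 5 in octave 6 → absolute = 6×12 + 5 = 77
Transpose down 3: 77 - 3 = 74
74 = 6×12 + 2 → D in octave 6
Result = D6


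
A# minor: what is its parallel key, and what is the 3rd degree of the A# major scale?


Working:
Parallel keys share the same tonic but differ in mode
A# minor → parallel is A# major
A# major scale: A# B# C## D# E# F## G##
= A# major; 3rd degree = C##


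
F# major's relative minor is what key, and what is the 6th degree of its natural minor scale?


Solution.
The relative minor shares the major's key signature and starts on its 6th degree
6th degree = a major 6th above the tonic; a major 6th above F# is D#
→ relative minor of F# major is D# minor
D# natural minor scale: D# E# F# G# A# B C#
= D# minor; 6th degree = B


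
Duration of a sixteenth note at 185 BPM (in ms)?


One quarter-note beat = 60000 / BPM = 60000 / 185 ms
Sixteenth note = 1/4 × quarter note
Duration = 1/4 × 60000 / 185 = 15000 / 185
= 81.1 ms


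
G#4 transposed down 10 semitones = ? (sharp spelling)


Working:
G#4: chromatic position 8 in octave 4 → absolute = 4×12 + 8 = 56
Transpose down 10: 56 - 10 = 46
46 = 3×12 + 10 → A# in octave 3
Result = A#3


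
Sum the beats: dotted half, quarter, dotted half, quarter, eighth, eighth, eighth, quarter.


Working:
Beat values:
  dotted half = 3 beats
  quarter = 1 beat
  dotted half = 3 beats
  quarter = 1 beat
  eighth = 0.5 beats
  eighth = 0.5 beats
  eighth = 0.5 beats
  quarter = 1 beat
Sum = 3 + 1 + 3 + 1 + 0.5 + 0.5 + 0.5 + 1
= 10.5 beats


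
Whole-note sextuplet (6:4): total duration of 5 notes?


Reasoning:
Sextuplet: 6 notes occupy the space of 4 whole notes
Space = 4 × 4 = 16 beats
Each sextuplet note = 16 / 6 = 8/3 beats
5 notes = 5 × 8/3 = 40/3
= 40/3 beats


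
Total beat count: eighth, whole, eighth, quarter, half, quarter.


Let's work it out.
Beat values:
  eighth = 0.5 beats
  whole = 4 beats
  eighth = 0.5 beats
  quarter = 1 beat
  half = 2 beats
  quarter = 1 beat
Sum = 0.5 + 4 + 0.5 + 1 + 2 + 1
= 9 beats


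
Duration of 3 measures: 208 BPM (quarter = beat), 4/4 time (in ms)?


Let's work it out.
Quarter-note beat duration = 60000 / 208 ms
Beats per measure (4/4) = 4
One measure = 4 × 60000 / 208 = 240000 / 208 ms
3 measures = 3 × 240000 / 208 = 720000 / 208
= 3461.5 ms


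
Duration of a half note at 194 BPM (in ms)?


One quarter-note beat = 60000 / BPM = 60000 / 194 ms
Half note = 2 × quarter note
Duration = 2 × 60000 / 194 = 120000 / 194
= 618.6 ms


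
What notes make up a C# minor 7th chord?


Step by step:
Minor 7th chord = root + minor 3rd + perfect 5th + minor 7th
Seventh chords stack in thirds, so the letter names are C-E-G-B
Root: C#
Minor 3rd above C#: E
Perfect 5th above C#: G#
Minor 7th above C#: B
Chord = C# E G# B


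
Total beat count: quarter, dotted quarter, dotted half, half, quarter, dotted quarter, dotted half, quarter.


Let's work it out.
Beat values:
  quarter = 1 beat
  dotted quarter = 1.5 beats
  dotted half = 3 beats
  half = 2 beats
  quarter = 1 beat
  dotted quarter = 1.5 beats
  dotted half = 3 beats
  quarter = 1 beat
Sum = 1 + 1.5 + 3 + 2 + 1 + 1.5 + 3 + 1
= 14 beats


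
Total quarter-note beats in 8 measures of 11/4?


Time signature 11/4: the bottom number 4 means the quarter note gets one count
The top number 11 means 11 quarter-note beats per measure
Total = 11 × 8 measures
= 88 quarter-note beats


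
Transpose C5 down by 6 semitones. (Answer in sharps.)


Solution.
C5: chromatic position 0 in octave 5 → absolute = 5×12 + 0 = 60
Transpose down 6: 60 - 6 = 54
54 = 4×12 + 6 → F# in octave 4
Result = F#4


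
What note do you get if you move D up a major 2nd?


Solution.
major 2nd: 2 letter names, 2 semitones
Letter: D + 1 → E
Pitch: D + 2 semitones, spelled as an E → E
= E


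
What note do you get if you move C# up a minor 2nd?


Step by step:
minor 2nd: 2 letter names, 1 semitones
Letter: C + 1 → D
Pitch: C# + 1 semitones, spelled as a D → D
= D


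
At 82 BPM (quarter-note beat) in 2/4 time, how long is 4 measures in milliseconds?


Step by step:
Quarter-note beat duration = 60000 / 82 ms
Beats per measure (2/4) = 2
One measure = 2 × 60000 / 82 = 120000 / 82 ms
4 measures = 4 × 120000 / 82 = 480000 / 82
= 5853.7 ms


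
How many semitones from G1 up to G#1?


Working:
Absolute semitone position = octave×12 + chromatic position
G1: 1×12 + 7 = 19
G#1: 1×12 + 8 = 20
Difference = 20 - 19 = 1
= 1 semitone


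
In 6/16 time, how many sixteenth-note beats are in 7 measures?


Let's work it out.
Time signature 6/16: the bottom number 16 means the sixteenth note gets one count
The top number 6 means 6 sixteenth-note beats per measure
Total = 6 × 7 measures
= 42 sixteenth-note beats


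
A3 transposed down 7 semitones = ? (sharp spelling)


A3: chromatic position 9 in octave 3 → absolute = 3×12 + 9 = 45
Transpose down 7: 45 - 7 = 38
38 = 3×12 + 2 → D in octave 3
Result = D3


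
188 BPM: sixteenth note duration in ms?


Working:
One quarter-note beat = 60000 / BPM = 60000 / 188 ms
Sixteenth note = 1/4 × quarter note
Duration = 1/4 × 60000 / 188 = 15000 / 188
= 79.8 ms


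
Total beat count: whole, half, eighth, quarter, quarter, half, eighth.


Let's work it out.
Beat values:
  whole = 4 beats
  half = 2 beats
  eighth = 0.5 beats
  quarter = 1 beat
  quarter = 1 beat
  half = 2 beats
  eighth = 0.5 beats
Sum = 4 + 2 + 0.5 + 1 + 1 + 2 + 0.5
= 11 beats


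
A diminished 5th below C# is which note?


Reasoning:
A 5th spans 5 letter names, so from C we land on F
A diminished 5th = 6 semitones below C#
Spell F at that pitch: F##
= F##


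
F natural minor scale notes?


Natural minor scale pattern: W-H-W-W-H-W-W (2-1-2-2-1-2-2 semitones)
Starting from F:
  F + 2 semitones → G
  G + 1 semitone → Ab
  Ab + 2 semitones → Bb
  Bb + 2 semitones → C
  C + 1 semitone → Db
  Db + 2 semitones → Eb
  Eb + 2 semitones → F
Scale = F G Ab Bb C Db Eb


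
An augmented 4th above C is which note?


A 4th spans 4 letter names, so from C we land on F
An augmented 4th = 6 semitones above C
Spell F at that pitch: F#
= F#


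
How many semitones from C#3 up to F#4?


Let's work it out.
Absolute semitone position = octave×12 + chromatic position
C#3: 3×12 + 1 = 37
F#4: 4×12 + 6 = 54
Difference = 54 - 37 = 17
= 17 semitones


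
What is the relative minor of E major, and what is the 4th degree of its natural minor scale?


The relative minor shares the major's key signature and starts on its 6th degree
6th degree = a major 6th above the tonic; a major 6th above E is C#
→ relative minor of E major is C# minor
C# natural minor scale: C# D# E F# G# A B
= C# minor; 4th degree = F#


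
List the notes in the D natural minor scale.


Solution.
Natural minor scale pattern: W-H-W-W-H-W-W (2-1-2-2-1-2-2 semitones)
Starting from D:
  D + 2 semitones → E
  E + 1 semitone → F
  F + 2 semitones → G
  G + 2 semitones → A
  A + 1 semitone → Bb
  Bb + 2 semitones → C
  C + 2 semitones → D
Scale = D E F G A Bb C


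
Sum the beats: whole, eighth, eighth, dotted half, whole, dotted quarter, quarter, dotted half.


Solution.
Beat values:
  whole = 4 beats
  eighth = 0.5 beats
  eighth = 0.5 beats
  dotted half = 3 beats
  whole = 4 beats
  dotted quarter = 1.5 beats
  quarter = 1 beat
  dotted half = 3 beats
Sum = 4 + 0.5 + 0.5 + 3 + 4 + 1.5 + 1 + 3
= 17.5 beats


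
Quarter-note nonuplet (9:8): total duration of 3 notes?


Working:
Nonuplet: 9 notes occupy the space of 8 quarter notes
Space = 8 × 1 = 8 beats
Each nonuplet note = 8 / 9 = 8/9 beats
3 notes = 3 × 8/9 = 8/3
= 8/3 beats


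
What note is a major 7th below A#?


Let's work it out.
A 7th spans 7 letter names, so from A we land on B
A major 7th = 11 semitones below A#
Spell B at that pitch: B
= B


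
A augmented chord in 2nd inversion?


Working:
Root position: A C# E#
2nd inversion: move root and 3rd up an octave
Bass note: E#
Notes (bottom to top) = E# A C#


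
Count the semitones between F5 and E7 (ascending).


Reasoning:
Absolute semitone position = octave×12 + chromatic position
F5: 5×12 + 5 = 65
E7: 7×12 + 4 = 88
Difference = 88 - 65 = 23
= 23 semitones


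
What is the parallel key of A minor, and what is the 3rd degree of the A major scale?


Parallel keys share the same tonic but differ in mode
A minor → parallel is A major
A major scale: A B C# D E F# G#
= A major; 3rd degree = C#


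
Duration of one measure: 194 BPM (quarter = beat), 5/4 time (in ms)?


Solution.
Quarter-note beat duration = 60000 / 194 ms
Beats per measure (5/4) = 5
One measure = 5 × 60000 / 194 = 300000 / 194 ms
= 1546.4 ms


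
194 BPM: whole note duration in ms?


Step by step:
One quarter-note beat = 60000 / BPM = 60000 / 194 ms
Whole note = 4 × quarter note
Duration = 4 × 60000 / 194 = 240000 / 194
= 1237.1 ms


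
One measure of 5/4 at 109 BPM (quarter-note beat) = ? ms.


Quarter-note beat duration = 60000 / 109 ms
Beats per measure (5/4) = 5
One measure = 5 × 60000 / 109 = 300000 / 109 ms
= 2752.3 ms


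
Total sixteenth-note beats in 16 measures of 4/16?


Working:
Time signature 4/16: the bottom number 16 means the sixteenth note gets one count
The top number 4 means 4 sixteenth-note beats per measure
Total = 4 × 16 measures
= 64 sixteenth-note beats


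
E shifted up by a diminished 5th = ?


Solution.
diminished 5th: 5 letter names, 6 semitones
Letter: E + 4 → B
Pitch: E + 6 semitones, spelled as a B → Bb
= Bb


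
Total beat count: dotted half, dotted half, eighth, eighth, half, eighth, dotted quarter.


Beat values:
  dotted half = 3 beats
  dotted half = 3 beats
  eighth = 0.5 beats
  eighth = 0.5 beats
  half = 2 beats
  eighth = 0.5 beats
  dotted quarter = 1.5 beats
Sum = 3 + 3 + 0.5 + 0.5 + 2 + 0.5 + 1.5
= 11 beats


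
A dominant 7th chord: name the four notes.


Step by step:
Dominant 7th chord = root + major 3rd + perfect 5th + minor 7th
Seventh chords stack in thirds, so the letter names are A-C-E-G
Root: A
Major 3rd above A: C#
Perfect 5th above A: E
Minor 7th above A: G
Chord = A C# E G


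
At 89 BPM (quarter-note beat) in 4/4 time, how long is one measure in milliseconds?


Working:
Quarter-note beat duration = 60000 / 89 ms
Beats per measure (4/4) = 4
One measure = 4 × 60000 / 89 = 240000 / 89 ms
= 2696.6 ms


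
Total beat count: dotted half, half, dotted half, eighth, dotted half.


Beat values:
  dotted half = 3 beats
  half = 2 beats
  dotted half = 3 beats
  eighth = 0.5 beats
  dotted half = 3 beats
Sum = 3 + 2 + 3 + 0.5 + 3
= 11.5 beats


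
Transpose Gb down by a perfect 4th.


perfect 4th: 4 letter names, 5 semitones
Letter: G - 3 → D
Pitch: Gb - 5 semitones, spelled as a D → Db
= Db


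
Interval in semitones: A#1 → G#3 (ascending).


Working:
Absolute semitone position = octave×12 + chromatic position
A#1: 1×12 + 10 = 22
G#3: 3×12 + 8 = 44
Difference = 44 - 22 = 22
= 22 semitones


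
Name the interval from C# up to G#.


Letter names: C → G spans 5 letter names → a 5th
Semitones: C# → G# = 7 half-steps
A 5th of 7 semitones is a perfect 5th
= perfect 5th


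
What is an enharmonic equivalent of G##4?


Reasoning:
Enharmonic notes sound the same pitch but are spelled with different letter names
G## and A name the same pitch class
= A4


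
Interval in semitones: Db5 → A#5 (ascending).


Solution.
Absolute semitone position = octave×12 + chromatic position
Db5: 5×12 + 1 = 61
A#5: 5×12 + 10 = 70
Difference = 70 - 61 = 9
= 9 semitones


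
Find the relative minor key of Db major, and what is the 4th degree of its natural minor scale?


Working:
The relative minor shares the major's key signature and starts on its 6th degree
6th degree = a major 6th above the tonic; a major 6th above Db is Bb
→ relative minor of Db major is Bb minor
Bb natural minor scale: Bb C Db Eb F Gb Ab
= Bb minor; 4th degree = Eb


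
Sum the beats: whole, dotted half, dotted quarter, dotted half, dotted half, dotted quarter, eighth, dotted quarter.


Solution.
Beat values:
  whole = 4 beats
  dotted half = 3 beats
  dotted quarter = 1.5 beats
  dotted half = 3 beats
  dotted half = 3 beats
  dotted quarter = 1.5 beats
  eighth = 0.5 beats
  dotted quarter = 1.5 beats
Sum = 4 + 3 + 1.5 + 3 + 3 + 1.5 + 0.5 + 1.5
= 18 beats


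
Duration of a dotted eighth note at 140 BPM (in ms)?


One quarter-note beat = 60000 / BPM = 60000 / 140 ms
Dotted eighth note = 3/4 × quarter note
Duration = 3/4 × 60000 / 140 = 45000 / 140
= 321.4 ms


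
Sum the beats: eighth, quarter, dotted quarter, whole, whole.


Let's work it out.
Beat values:
  eighth = 0.5 beats
  quarter = 1 beat
  dotted quarter = 1.5 beats
  whole = 4 beats
  whole = 4 beats
Sum = 0.5 + 1 + 1.5 + 4 + 4
= 11 beats


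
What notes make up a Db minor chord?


Reasoning:
Minor triad = root + minor 3rd (3 semitones) + perfect 5th (7 semitones)
A triad on Db stacks thirds, so the chord tones use letter names D-F-A
Root: Db
Minor 3rd above Db: Fb
Perfect 5th above Db: Ab
Chord = Db Fb Ab


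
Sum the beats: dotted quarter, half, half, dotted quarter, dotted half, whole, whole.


Let's work it out.
Beat values:
  dotted quarter = 1.5 beats
  half = 2 beats
  half = 2 beats
  dotted quarter = 1.5 beats
  dotted half = 3 beats
  whole = 4 beats
  whole = 4 beats
Sum = 1.5 + 2 + 2 + 1.5 + 3 + 4 + 4
= 18 beats


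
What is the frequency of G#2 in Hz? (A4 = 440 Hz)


Working:
f = 440 × 2^(n/12) where n = semitones from A4
G#2: -25 semitones from A4
f = 440 × 2^(-25/12)
f = 103.83 Hz


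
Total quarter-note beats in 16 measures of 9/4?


Step by step:
Time signature 9/4: the bottom number 4 means the quarter note gets one count
The top number 9 means 9 quarter-note beats per measure
Total = 9 × 16 measures
= 144 quarter-note beats


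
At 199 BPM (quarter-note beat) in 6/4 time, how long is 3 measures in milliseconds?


Step by step:
Quarter-note beat duration = 60000 / 199 ms
Beats per measure (6/4) = 6
One measure = 6 × 60000 / 199 = 360000 / 199 ms
3 measures = 3 × 360000 / 199 = 1080000 / 199
= 5427.1 ms


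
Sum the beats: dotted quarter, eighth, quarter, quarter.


Beat values:
  dotted quarter = 1.5 beats
  eighth = 0.5 beats
  quarter = 1 beat
  quarter = 1 beat
Sum = 1.5 + 0.5 + 1 + 1
= 4 beats


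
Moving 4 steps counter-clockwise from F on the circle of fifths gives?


Solution.
Each counter-clockwise step moves down a perfect 5th (= up a perfect 4th)
From F: F → Bb → Eb → Ab → Db
= Db


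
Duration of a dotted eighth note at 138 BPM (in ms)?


One quarter-note beat = 60000 / BPM = 60000 / 138 ms
Dotted eighth note = 3/4 × quarter note
Duration = 3/4 × 60000 / 138 = 45000 / 138
= 326.1 ms


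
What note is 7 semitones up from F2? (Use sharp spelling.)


Let's work it out.
F2: chromatic position 5 in octave 2 → absolute = 2×12 + 5 = 29
Transpose up 7: 29 + 7 = 36
36 = 3×12 + 0 → C in octave 3
Result = C3


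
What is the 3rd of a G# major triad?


Working:
Major triad = root + major 3rd (4 semitones) + perfect 5th (7 semitones)
A triad on G# stacks thirds, so the chord tones use letter names G-B-D
Root: G#
Major 3rd above G#: B#
Perfect 5th above G#: D#
The 3rd = B#


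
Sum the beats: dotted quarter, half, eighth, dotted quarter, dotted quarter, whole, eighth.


Let's work it out.
Beat values:
  dotted quarter = 1.5 beats
  half = 2 beats
  eighth = 0.5 beats
  dotted quarter = 1.5 beats
  dotted quarter = 1.5 beats
  whole = 4 beats
  eighth = 0.5 beats
Sum = 1.5 + 2 + 0.5 + 1.5 + 1.5 + 4 + 0.5
= 11.5 beats


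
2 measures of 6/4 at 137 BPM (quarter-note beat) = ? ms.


Reasoning:
Quarter-note beat duration = 60000 / 137 ms
Beats per measure (6/4) = 6
One measure = 6 × 60000 / 137 = 360000 / 137 ms
2 measures = 2 × 360000 / 137 = 720000 / 137
= 5255.5 ms


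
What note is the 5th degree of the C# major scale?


Solution.
Major scale pattern: W-W-H-W-W-W-H (2-2-1-2-2-2-1 semitones)
Starting from C#:
  C# + 2 semitones → D#
  D# + 2 semitones → E#
  E# + 1 semitone → F#
  F# + 2 semitones → G#
  G# + 2 semitones → A#
  A# + 2 semitones → B#
  B# + 1 semitone → C#
Scale: C# D# E# F# G# A# B#
Degree 5 = G#


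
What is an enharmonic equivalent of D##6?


Working:
Enharmonic notes sound the same pitch but are spelled with different letter names
D## and E name the same pitch class
= E6


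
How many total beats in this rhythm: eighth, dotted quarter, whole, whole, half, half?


Working:
Beat values:
  eighth = 0.5 beats
  dotted quarter = 1.5 beats
  whole = 4 beats
  whole = 4 beats
  half = 2 beats
  half = 2 beats
Sum = 0.5 + 1.5 + 4 + 4 + 2 + 2
= 14 beats


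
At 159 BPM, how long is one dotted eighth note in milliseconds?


Let's work it out.
One quarter-note beat = 60000 / BPM = 60000 / 159 ms
Dotted eighth note = 3/4 × quarter note
Duration = 3/4 × 60000 / 159 = 45000 / 159
= 283.0 ms


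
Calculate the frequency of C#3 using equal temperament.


Step by step:
f = 440 × 2^(n/12) where n = semitones from A4
C#3: -20 semitones from A4
f = 440 × 2^(-20/12)
f = 138.59 Hz


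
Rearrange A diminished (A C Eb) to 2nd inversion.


Solution.
Root position: A C Eb
2nd inversion: move root and 3rd up an octave
Bass note: Eb
Notes (bottom to top) = Eb A C


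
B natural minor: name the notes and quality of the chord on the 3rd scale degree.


Working:
B natural minor scale: B C# D E F# G A
Diatonic triad on degree 3 stacks scale notes 3, 5, 7: D F# A
D→F# = 4 semitones; D→A = 7 semitones → major triad
= D F# A (major)


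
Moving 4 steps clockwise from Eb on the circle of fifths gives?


Each clockwise step on the circle of fifths moves up a perfect 5th
From Eb: Eb → Bb → F → C → G
= G


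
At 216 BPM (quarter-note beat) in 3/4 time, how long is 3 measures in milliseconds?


Working:
Quarter-note beat duration = 60000 / 216 ms
Beats per measure (3/4) = 3
One measure = 3 × 60000 / 216 = 180000 / 216 ms
3 measures = 3 × 180000 / 216 = 540000 / 216
= 2500.0 ms


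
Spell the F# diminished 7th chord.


Diminished 7th chord = root + minor 3rd + diminished 5th + diminished 7th
Seventh chords stack in thirds, so the letter names are F-A-C-E
Root: F#
Minor 3rd above F#: A
Diminished 5th above F#: C
Diminished 7th above F#: Eb
Chord = F# A C Eb


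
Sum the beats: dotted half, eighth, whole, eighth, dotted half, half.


Reasoning:
Beat values:
  dotted half = 3 beats
  eighth = 0.5 beats
  whole = 4 beats
  eighth = 0.5 beats
  dotted half = 3 beats
  half = 2 beats
Sum = 3 + 0.5 + 4 + 0.5 + 3 + 2
= 13 beats


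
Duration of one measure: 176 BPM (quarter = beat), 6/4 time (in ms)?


Working:
Quarter-note beat duration = 60000 / 176 ms
Beats per measure (6/4) = 6
One measure = 6 × 60000 / 176 = 360000 / 176 ms
= 2045.5 ms


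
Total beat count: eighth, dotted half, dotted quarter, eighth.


Let's work it out.
Beat values:
  eighth = 0.5 beats
  dotted half = 3 beats
  dotted quarter = 1.5 beats
  eighth = 0.5 beats
Sum = 0.5 + 3 + 1.5 + 0.5
= 5.5 beats


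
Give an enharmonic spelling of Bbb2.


Solution.
Enharmonic notes sound the same pitch but are spelled with different letter names
Bbb and A name the same pitch class
= A2


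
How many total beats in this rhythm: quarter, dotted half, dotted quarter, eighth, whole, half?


Step by step:
Beat values:
  quarter = 1 beat
  dotted half = 3 beats
  dotted quarter = 1.5 beats
  eighth = 0.5 beats
  whole = 4 beats
  half = 2 beats
Sum = 1 + 3 + 1.5 + 0.5 + 4 + 2
= 12 beats


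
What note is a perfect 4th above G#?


Reasoning:
A 4th spans 4 letter names, so from G we land on C
A perfect 4th = 5 semitones above G#
Spell C at that pitch: C#
= C#


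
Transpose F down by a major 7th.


Working:
major 7th: 7 letter names, 11 semitones
Letter: F - 6 → G
Pitch: F - 11 semitones, spelled as a G → Gb
= Gb


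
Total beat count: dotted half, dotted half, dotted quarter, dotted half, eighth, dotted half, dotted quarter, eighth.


Solution.
Beat values:
  dotted half = 3 beats
  dotted half = 3 beats
  dotted quarter = 1.5 beats
  dotted half = 3 beats
  eighth = 0.5 beats
  dotted half = 3 beats
  dotted quarter = 1.5 beats
  eighth = 0.5 beats
Sum = 3 + 3 + 1.5 + 3 + 0.5 + 3 + 1.5 + 0.5
= 16 beats


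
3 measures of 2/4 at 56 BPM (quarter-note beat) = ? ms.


Step by step:
Quarter-note beat duration = 60000 / 56 ms
Beats per measure (2/4) = 2
One measure = 2 × 60000 / 56 = 120000 / 56 ms
3 measures = 3 × 120000 / 56 = 360000 / 56
= 6428.6 ms


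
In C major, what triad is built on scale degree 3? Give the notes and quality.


C major scale: C D E F G A B
Diatonic triad on degree 3 stacks scale notes 3, 5, 7: E G B
E→G = 3 semitones; E→B = 7 semitones → minor triad
= E G B (minor)


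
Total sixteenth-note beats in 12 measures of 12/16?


Working:
Time signature 12/16: the bottom number 16 means the sixteenth note gets one count
The top number 12 means 12 sixteenth-note beats per measure
Total = 12 × 12 measures
= 144 sixteenth-note beats


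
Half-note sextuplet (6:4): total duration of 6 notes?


Let's work it out.
Sextuplet: 6 notes occupy the space of 4 half notes
Space = 4 × 2 = 8 beats
Each sextuplet note = 8 / 6 = 4/3 beats
6 notes = 6 × 4/3 = 8
= 8 beats


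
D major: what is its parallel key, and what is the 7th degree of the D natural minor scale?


Reasoning:
Parallel keys share the same tonic but differ in mode
D major → parallel is D minor
D natural minor scale: D E F G A Bb C
= D minor; 7th degree = C


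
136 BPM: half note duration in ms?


One quarter-note beat = 60000 / BPM = 60000 / 136 ms
Half note = 2 × quarter note
Duration = 2 × 60000 / 136 = 120000 / 136
= 882.4 ms


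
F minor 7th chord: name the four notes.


Let's work it out.
Minor 7th chord = root + minor 3rd + perfect 5th + minor 7th
Seventh chords stack in thirds, so the letter names are F-A-C-E
Root: F
Minor 3rd above F: Ab
Perfect 5th above F: C
Minor 7th above F: Eb
Chord = F Ab C Eb


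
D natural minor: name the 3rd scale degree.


Natural minor scale pattern: W-H-W-W-H-W-W (2-1-2-2-1-2-2 semitones)
Starting from D:
  D + 2 semitones → E
  E + 1 semitone → F
  F + 2 semitones → G
  G + 2 semitones → A
  A + 1 semitone → Bb
  Bb + 2 semitones → C
  C + 2 semitones → D
Scale: D E F G A Bb C
Degree 3 = F
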